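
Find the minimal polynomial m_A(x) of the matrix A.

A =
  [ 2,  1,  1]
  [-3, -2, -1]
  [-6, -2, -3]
x^2 + 2*x + 1

The characteristic polynomial is χ_A(x) = (x + 1)^3, so the eigenvalues are known. The minimal polynomial is
  m_A(x) = Π_λ (x − λ)^{k_λ}
where k_λ is the size of the *largest* Jordan block for λ (equivalently, the smallest k with (A − λI)^k v = 0 for every generalised eigenvector v of λ).

  λ = -1: largest Jordan block has size 2, contributing (x + 1)^2

So m_A(x) = (x + 1)^2 = x^2 + 2*x + 1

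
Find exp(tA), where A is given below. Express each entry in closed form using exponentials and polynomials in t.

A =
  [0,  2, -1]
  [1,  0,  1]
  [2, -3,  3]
e^{tA} =
  [t^2*exp(t)/2 - t*exp(t) + exp(t), -t^2*exp(t)/2 + 2*t*exp(t), t^2*exp(t)/2 - t*exp(t)]
  [t*exp(t), -t*exp(t) + exp(t), t*exp(t)]
  [-t^2*exp(t)/2 + 2*t*exp(t), t^2*exp(t)/2 - 3*t*exp(t), -t^2*exp(t)/2 + 2*t*exp(t) + exp(t)]

Strategy: write A = P · J · P⁻¹ where J is a Jordan canonical form, so e^{tA} = P · e^{tJ} · P⁻¹, and e^{tJ} can be computed block-by-block.

A has Jordan form
J =
  [1, 1, 0]
  [0, 1, 1]
  [0, 0, 1]
(up to reordering of blocks).

Per-block formulas:
  For a 3×3 Jordan block J_3(1): exp(t · J_3(1)) = e^(1t)·(I + t·N + (t^2/2)·N^2), where N is the 3×3 nilpotent shift.

After assembling e^{tJ} and conjugating by P, we get:

e^{tA} =
  [t^2*exp(t)/2 - t*exp(t) + exp(t), -t^2*exp(t)/2 + 2*t*exp(t), t^2*exp(t)/2 - t*exp(t)]
  [t*exp(t), -t*exp(t) + exp(t), t*exp(t)]
  [-t^2*exp(t)/2 + 2*t*exp(t), t^2*exp(t)/2 - 3*t*exp(t), -t^2*exp(t)/2 + 2*t*exp(t) + exp(t)]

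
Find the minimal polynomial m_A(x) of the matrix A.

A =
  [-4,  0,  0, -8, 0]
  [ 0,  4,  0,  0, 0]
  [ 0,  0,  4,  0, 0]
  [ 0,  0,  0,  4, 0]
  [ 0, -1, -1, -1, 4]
x^3 - 4*x^2 - 16*x + 64

The characteristic polynomial is χ_A(x) = (x - 4)^4*(x + 4), so the eigenvalues are known. The minimal polynomial is
  m_A(x) = Π_λ (x − λ)^{k_λ}
where k_λ is the size of the *largest* Jordan block for λ (equivalently, the smallest k with (A − λI)^k v = 0 for every generalised eigenvector v of λ).

  λ = -4: largest Jordan block has size 1, contributing (x + 4)
  λ = 4: largest Jordan block has size 2, contributing (x − 4)^2

So m_A(x) = (x - 4)^2*(x + 4) = x^3 - 4*x^2 - 16*x + 64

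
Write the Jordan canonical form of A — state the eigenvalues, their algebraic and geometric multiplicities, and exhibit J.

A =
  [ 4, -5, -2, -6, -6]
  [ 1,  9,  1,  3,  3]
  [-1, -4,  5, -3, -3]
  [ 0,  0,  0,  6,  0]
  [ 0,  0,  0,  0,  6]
J_3(6) ⊕ J_1(6) ⊕ J_1(6)

The characteristic polynomial is
  det(x·I − A) = x^5 - 30*x^4 + 360*x^3 - 2160*x^2 + 6480*x - 7776 = (x - 6)^5

Eigenvalues and multiplicities (the geometric multiplicity of λ is n − rank(A − λI), which equals the number of Jordan blocks for λ):
  λ = 6: algebraic multiplicity = 5, geometric multiplicity = 3

Determining the block sizes for each eigenvalue:
  λ = 6: with am = 5 and gm = 3, the partition is not yet determined (e.g. several partitions of 5 into 3 parts exist). Let N = A − (6)·I. Computing rank(N^1) = 2, rank(N^2) = 1, rank(N^3) = 0; the number of blocks of size ≥ j is rank(N^{j−1}) − rank(N^j), giving [3, 1, 1]. So we have 1 block(s) of size 3, 2 block(s) of size 1 → block sizes [3, 1, 1]

Assembling the blocks gives a Jordan form
J =
  [6, 1, 0, 0, 0]
  [0, 6, 1, 0, 0]
  [0, 0, 6, 0, 0]
  [0, 0, 0, 6, 0]
  [0, 0, 0, 0, 6]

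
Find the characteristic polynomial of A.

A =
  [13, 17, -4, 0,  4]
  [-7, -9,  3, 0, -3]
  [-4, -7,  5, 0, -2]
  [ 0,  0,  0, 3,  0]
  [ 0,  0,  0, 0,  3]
x^5 - 15*x^4 + 90*x^3 - 270*x^2 + 405*x - 243

Expanding det(x·I − A) (e.g. by cofactor expansion or by noting that A is similar to its Jordan form J, which has the same characteristic polynomial as A) gives
  χ_A(x) = x^5 - 15*x^4 + 90*x^3 - 270*x^2 + 405*x - 243
which factors as (x - 3)^5. The eigenvalues (with algebraic multiplicities) are λ = 3 with multiplicity 5.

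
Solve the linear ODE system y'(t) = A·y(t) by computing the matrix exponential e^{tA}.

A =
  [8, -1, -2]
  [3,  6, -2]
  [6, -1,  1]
e^{tA} =
  [-3*t^2*exp(5*t) + 3*t*exp(5*t) + exp(5*t), -t^2*exp(5*t) - t*exp(5*t), 2*t^2*exp(5*t) - 2*t*exp(5*t)]
  [3*t*exp(5*t), t*exp(5*t) + exp(5*t), -2*t*exp(5*t)]
  [-9*t^2*exp(5*t)/2 + 6*t*exp(5*t), -3*t^2*exp(5*t)/2 - t*exp(5*t), 3*t^2*exp(5*t) - 4*t*exp(5*t) + exp(5*t)]

Strategy: write A = P · J · P⁻¹ where J is a Jordan canonical form, so e^{tA} = P · e^{tJ} · P⁻¹, and e^{tJ} can be computed block-by-block.

A has Jordan form
J =
  [5, 1, 0]
  [0, 5, 1]
  [0, 0, 5]
(up to reordering of blocks).

Per-block formulas:
  For a 3×3 Jordan block J_3(5): exp(t · J_3(5)) = e^(5t)·(I + t·N + (t^2/2)·N^2), where N is the 3×3 nilpotent shift.

After assembling e^{tJ} and conjugating by P, we get:

e^{tA} =
  [-3*t^2*exp(5*t) + 3*t*exp(5*t) + exp(5*t), -t^2*exp(5*t) - t*exp(5*t), 2*t^2*exp(5*t) - 2*t*exp(5*t)]
  [3*t*exp(5*t), t*exp(5*t) + exp(5*t), -2*t*exp(5*t)]
  [-9*t^2*exp(5*t)/2 + 6*t*exp(5*t), -3*t^2*exp(5*t)/2 - t*exp(5*t), 3*t^2*exp(5*t) - 4*t*exp(5*t) + exp(5*t)]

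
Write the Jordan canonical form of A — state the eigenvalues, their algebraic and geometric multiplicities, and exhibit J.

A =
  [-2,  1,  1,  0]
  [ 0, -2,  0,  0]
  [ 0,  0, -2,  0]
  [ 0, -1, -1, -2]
J_2(-2) ⊕ J_1(-2) ⊕ J_1(-2)

The characteristic polynomial is
  det(x·I − A) = x^4 + 8*x^3 + 24*x^2 + 32*x + 16 = (x + 2)^4

Eigenvalues and multiplicities (the geometric multiplicity of λ is n − rank(A − λI), which equals the number of Jordan blocks for λ):
  λ = -2: algebraic multiplicity = 4, geometric multiplicity = 3

Determining the block sizes for each eigenvalue:
  λ = -2: 3 blocks summing to 4 forces exactly one block of size 2 and the rest size 1 → block sizes [2, 1, 1]

Assembling the blocks gives a Jordan form
J =
  [-2,  1,  0,  0]
  [ 0, -2,  0,  0]
  [ 0,  0, -2,  0]
  [ 0,  0,  0, -2]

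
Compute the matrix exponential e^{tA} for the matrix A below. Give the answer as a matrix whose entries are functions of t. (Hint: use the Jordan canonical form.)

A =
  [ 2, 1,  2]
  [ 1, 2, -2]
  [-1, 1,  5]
e^{tA} =
  [-t*exp(3*t) + exp(3*t), t*exp(3*t), 2*t*exp(3*t)]
  [t*exp(3*t), -t*exp(3*t) + exp(3*t), -2*t*exp(3*t)]
  [-t*exp(3*t), t*exp(3*t), 2*t*exp(3*t) + exp(3*t)]

Strategy: write A = P · J · P⁻¹ where J is a Jordan canonical form, so e^{tA} = P · e^{tJ} · P⁻¹, and e^{tJ} can be computed block-by-block.

A has Jordan form
J =
  [3, 1, 0]
  [0, 3, 0]
  [0, 0, 3]
(up to reordering of blocks).

Per-block formulas:
  For a 1×1 block at λ = 3: exp(t · [3]) = [e^(3t)].
  For a 2×2 Jordan block J_2(3): exp(t · J_2(3)) = e^(3t)·(I + t·N), where N is the 2×2 nilpotent shift.

After assembling e^{tJ} and conjugating by P, we get:

e^{tA} =
  [-t*exp(3*t) + exp(3*t), t*exp(3*t), 2*t*exp(3*t)]
  [t*exp(3*t), -t*exp(3*t) + exp(3*t), -2*t*exp(3*t)]
  [-t*exp(3*t), t*exp(3*t), 2*t*exp(3*t) + exp(3*t)]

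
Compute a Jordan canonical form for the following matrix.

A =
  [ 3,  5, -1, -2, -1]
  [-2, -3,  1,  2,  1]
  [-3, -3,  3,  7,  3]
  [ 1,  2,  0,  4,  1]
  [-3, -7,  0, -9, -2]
J_3(1) ⊕ J_2(1)

The characteristic polynomial is
  det(x·I − A) = x^5 - 5*x^4 + 10*x^3 - 10*x^2 + 5*x - 1 = (x - 1)^5

Eigenvalues and multiplicities (the geometric multiplicity of λ is n − rank(A − λI), which equals the number of Jordan blocks for λ):
  λ = 1: algebraic multiplicity = 5, geometric multiplicity = 2

Determining the block sizes for each eigenvalue:
  λ = 1: with am = 5 and gm = 2, the partition is not yet determined (e.g. several partitions of 5 into 2 parts exist). Let N = A − (1)·I. Computing rank(N^1) = 3, rank(N^2) = 1, rank(N^3) = 0; the number of blocks of size ≥ j is rank(N^{j−1}) − rank(N^j), giving [2, 2, 1]. So we have 1 block(s) of size 3, 1 block(s) of size 2 → block sizes [3, 2]

Assembling the blocks gives a Jordan form
J =
  [1, 1, 0, 0, 0]
  [0, 1, 1, 0, 0]
  [0, 0, 1, 0, 0]
  [0, 0, 0, 1, 1]
  [0, 0, 0, 0, 1]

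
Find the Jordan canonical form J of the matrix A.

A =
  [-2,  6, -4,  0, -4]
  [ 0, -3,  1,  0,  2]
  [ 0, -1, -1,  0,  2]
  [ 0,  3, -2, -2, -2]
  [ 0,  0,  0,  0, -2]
J_3(-2) ⊕ J_1(-2) ⊕ J_1(-2)

The characteristic polynomial is
  det(x·I − A) = x^5 + 10*x^4 + 40*x^3 + 80*x^2 + 80*x + 32 = (x + 2)^5

Eigenvalues and multiplicities (the geometric multiplicity of λ is n − rank(A − λI), which equals the number of Jordan blocks for λ):
  λ = -2: algebraic multiplicity = 5, geometric multiplicity = 3

Determining the block sizes for each eigenvalue:
  λ = -2: with am = 5 and gm = 3, the partition is not yet determined (e.g. several partitions of 5 into 3 parts exist). Let N = A − (-2)·I. Computing rank(N^1) = 2, rank(N^2) = 1, rank(N^3) = 0; the number of blocks of size ≥ j is rank(N^{j−1}) − rank(N^j), giving [3, 1, 1]. So we have 1 block(s) of size 3, 2 block(s) of size 1 → block sizes [3, 1, 1]

Assembling the blocks gives a Jordan form
J =
  [-2,  1,  0,  0,  0]
  [ 0, -2,  1,  0,  0]
  [ 0,  0, -2,  0,  0]
  [ 0,  0,  0, -2,  0]
  [ 0,  0,  0,  0, -2]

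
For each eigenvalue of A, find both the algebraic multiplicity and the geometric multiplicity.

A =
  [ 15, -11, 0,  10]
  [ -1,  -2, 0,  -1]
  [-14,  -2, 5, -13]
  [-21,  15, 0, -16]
λ = -4: alg = 2, geom = 1; λ = 5: alg = 2, geom = 1

Step 1 — factor the characteristic polynomial to read off the algebraic multiplicities:
  χ_A(x) = (x - 5)^2*(x + 4)^2

Step 2 — compute geometric multiplicities via the rank-nullity identity g(λ) = n − rank(A − λI):
  rank(A − (-4)·I) = 3, so dim ker(A − (-4)·I) = n − 3 = 1
  rank(A − (5)·I) = 3, so dim ker(A − (5)·I) = n − 3 = 1

Summary:
  λ = -4: algebraic multiplicity = 2, geometric multiplicity = 1
  λ = 5: algebraic multiplicity = 2, geometric multiplicity = 1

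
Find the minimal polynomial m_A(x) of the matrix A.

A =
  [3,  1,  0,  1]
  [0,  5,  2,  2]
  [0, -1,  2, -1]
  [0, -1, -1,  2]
x^3 - 9*x^2 + 27*x - 27

The characteristic polynomial is χ_A(x) = (x - 3)^4, so the eigenvalues are known. The minimal polynomial is
  m_A(x) = Π_λ (x − λ)^{k_λ}
where k_λ is the size of the *largest* Jordan block for λ (equivalently, the smallest k with (A − λI)^k v = 0 for every generalised eigenvector v of λ).

  λ = 3: largest Jordan block has size 3, contributing (x − 3)^3

So m_A(x) = (x - 3)^3 = x^3 - 9*x^2 + 27*x - 27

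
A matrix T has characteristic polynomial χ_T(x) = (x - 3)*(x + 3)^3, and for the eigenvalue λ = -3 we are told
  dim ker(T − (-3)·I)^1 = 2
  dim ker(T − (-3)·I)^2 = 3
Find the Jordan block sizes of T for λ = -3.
Block sizes for λ = -3: [2, 1]

From the dimensions of kernels of powers, the number of Jordan blocks of size at least j is d_j − d_{j−1} where d_j = dim ker(N^j) (with d_0 = 0). Computing the differences gives [2, 1].
The number of blocks of size exactly k is (#blocks of size ≥ k) − (#blocks of size ≥ k + 1), so the partition is: 1 block(s) of size 1, 1 block(s) of size 2.
In nonincreasing order the block sizes are [2, 1].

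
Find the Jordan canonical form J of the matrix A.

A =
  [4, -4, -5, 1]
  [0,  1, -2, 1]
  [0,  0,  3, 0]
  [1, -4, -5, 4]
J_3(3) ⊕ J_1(3)

The characteristic polynomial is
  det(x·I − A) = x^4 - 12*x^3 + 54*x^2 - 108*x + 81 = (x - 3)^4

Eigenvalues and multiplicities (the geometric multiplicity of λ is n − rank(A − λI), which equals the number of Jordan blocks for λ):
  λ = 3: algebraic multiplicity = 4, geometric multiplicity = 2

Determining the block sizes for each eigenvalue:
  λ = 3: with am = 4 and gm = 2, the partition is not yet determined (e.g. several partitions of 4 into 2 parts exist). Let N = A − (3)·I. Computing rank(N^1) = 2, rank(N^2) = 1, rank(N^3) = 0; the number of blocks of size ≥ j is rank(N^{j−1}) − rank(N^j), giving [2, 1, 1]. So we have 1 block(s) of size 3, 1 block(s) of size 1 → block sizes [3, 1]

Assembling the blocks gives a Jordan form
J =
  [3, 1, 0, 0]
  [0, 3, 1, 0]
  [0, 0, 3, 0]
  [0, 0, 0, 3]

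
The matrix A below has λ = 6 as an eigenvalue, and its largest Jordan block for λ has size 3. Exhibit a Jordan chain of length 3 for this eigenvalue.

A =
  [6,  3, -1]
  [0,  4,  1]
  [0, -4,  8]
A Jordan chain for λ = 6 of length 3:
v_1 = (-2, 0, 0)ᵀ
v_2 = (3, -2, -4)ᵀ
v_3 = (0, 1, 0)ᵀ

Let N = A − (6)·I. We want v_3 with N^3 v_3 = 0 but N^2 v_3 ≠ 0; then v_{j-1} := N · v_j for j = 3, …, 2.

Pick v_3 = (0, 1, 0)ᵀ.
Then v_2 = N · v_3 = (3, -2, -4)ᵀ.
Then v_1 = N · v_2 = (-2, 0, 0)ᵀ.

Sanity check: (A − (6)·I) v_1 = (0, 0, 0)ᵀ = 0. ✓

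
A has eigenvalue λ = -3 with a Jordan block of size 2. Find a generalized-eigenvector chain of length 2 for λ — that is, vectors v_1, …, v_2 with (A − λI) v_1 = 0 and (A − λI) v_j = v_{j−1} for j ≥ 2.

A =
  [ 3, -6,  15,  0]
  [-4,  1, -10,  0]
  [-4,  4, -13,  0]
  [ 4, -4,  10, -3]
A Jordan chain for λ = -3 of length 2:
v_1 = (6, -4, -4, 4)ᵀ
v_2 = (1, 0, 0, 0)ᵀ

Let N = A − (-3)·I. We want v_2 with N^2 v_2 = 0 but N^1 v_2 ≠ 0; then v_{j-1} := N · v_j for j = 2, …, 2.

Pick v_2 = (1, 0, 0, 0)ᵀ.
Then v_1 = N · v_2 = (6, -4, -4, 4)ᵀ.

Sanity check: (A − (-3)·I) v_1 = (0, 0, 0, 0)ᵀ = 0. ✓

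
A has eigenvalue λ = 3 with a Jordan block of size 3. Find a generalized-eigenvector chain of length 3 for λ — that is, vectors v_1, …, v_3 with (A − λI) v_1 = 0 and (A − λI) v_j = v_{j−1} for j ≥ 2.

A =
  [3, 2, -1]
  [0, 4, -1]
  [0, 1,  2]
A Jordan chain for λ = 3 of length 3:
v_1 = (1, 0, 0)ᵀ
v_2 = (2, 1, 1)ᵀ
v_3 = (0, 1, 0)ᵀ

Let N = A − (3)·I. We want v_3 with N^3 v_3 = 0 but N^2 v_3 ≠ 0; then v_{j-1} := N · v_j for j = 3, …, 2.

Pick v_3 = (0, 1, 0)ᵀ.
Then v_2 = N · v_3 = (2, 1, 1)ᵀ.
Then v_1 = N · v_2 = (1, 0, 0)ᵀ.

Sanity check: (A − (3)·I) v_1 = (0, 0, 0)ᵀ = 0. ✓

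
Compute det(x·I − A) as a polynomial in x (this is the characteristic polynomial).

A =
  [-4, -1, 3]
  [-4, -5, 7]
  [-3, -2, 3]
x^3 + 6*x^2 + 12*x + 8

Expanding det(x·I − A) (e.g. by cofactor expansion or by noting that A is similar to its Jordan form J, which has the same characteristic polynomial as A) gives
  χ_A(x) = x^3 + 6*x^2 + 12*x + 8
which factors as (x + 2)^3. The eigenvalues (with algebraic multiplicities) are λ = -2 with multiplicity 3.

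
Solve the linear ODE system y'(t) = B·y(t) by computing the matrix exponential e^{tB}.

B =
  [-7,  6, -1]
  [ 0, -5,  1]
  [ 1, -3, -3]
e^{tB} =
  [3*t^2*exp(-5*t)/2 - 2*t*exp(-5*t) + exp(-5*t), -9*t^2*exp(-5*t)/2 + 6*t*exp(-5*t), 3*t^2*exp(-5*t) - t*exp(-5*t)]
  [t^2*exp(-5*t)/2, -3*t^2*exp(-5*t)/2 + exp(-5*t), t^2*exp(-5*t) + t*exp(-5*t)]
  [t*exp(-5*t), -3*t*exp(-5*t), 2*t*exp(-5*t) + exp(-5*t)]

Strategy: write B = P · J · P⁻¹ where J is a Jordan canonical form, so e^{tB} = P · e^{tJ} · P⁻¹, and e^{tJ} can be computed block-by-block.

B has Jordan form
J =
  [-5,  1,  0]
  [ 0, -5,  1]
  [ 0,  0, -5]
(up to reordering of blocks).

Per-block formulas:
  For a 3×3 Jordan block J_3(-5): exp(t · J_3(-5)) = e^(-5t)·(I + t·N + (t^2/2)·N^2), where N is the 3×3 nilpotent shift.

After assembling e^{tJ} and conjugating by P, we get:

e^{tB} =
  [3*t^2*exp(-5*t)/2 - 2*t*exp(-5*t) + exp(-5*t), -9*t^2*exp(-5*t)/2 + 6*t*exp(-5*t), 3*t^2*exp(-5*t) - t*exp(-5*t)]
  [t^2*exp(-5*t)/2, -3*t^2*exp(-5*t)/2 + exp(-5*t), t^2*exp(-5*t) + t*exp(-5*t)]
  [t*exp(-5*t), -3*t*exp(-5*t), 2*t*exp(-5*t) + exp(-5*t)]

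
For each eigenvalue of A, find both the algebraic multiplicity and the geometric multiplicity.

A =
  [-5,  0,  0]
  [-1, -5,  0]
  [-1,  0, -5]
λ = -5: alg = 3, geom = 2

Step 1 — factor the characteristic polynomial to read off the algebraic multiplicities:
  χ_A(x) = (x + 5)^3

Step 2 — compute geometric multiplicities via the rank-nullity identity g(λ) = n − rank(A − λI):
  rank(A − (-5)·I) = 1, so dim ker(A − (-5)·I) = n − 1 = 2

Summary:
  λ = -5: algebraic multiplicity = 3, geometric multiplicity = 2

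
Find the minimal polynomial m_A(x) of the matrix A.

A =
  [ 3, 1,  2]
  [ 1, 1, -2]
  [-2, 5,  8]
x^3 - 12*x^2 + 48*x - 64

The characteristic polynomial is χ_A(x) = (x - 4)^3, so the eigenvalues are known. The minimal polynomial is
  m_A(x) = Π_λ (x − λ)^{k_λ}
where k_λ is the size of the *largest* Jordan block for λ (equivalently, the smallest k with (A − λI)^k v = 0 for every generalised eigenvector v of λ).

  λ = 4: largest Jordan block has size 3, contributing (x − 4)^3

So m_A(x) = (x - 4)^3 = x^3 - 12*x^2 + 48*x - 64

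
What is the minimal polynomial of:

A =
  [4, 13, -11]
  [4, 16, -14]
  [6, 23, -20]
x^3

The characteristic polynomial is χ_A(x) = x^3, so the eigenvalues are known. The minimal polynomial is
  m_A(x) = Π_λ (x − λ)^{k_λ}
where k_λ is the size of the *largest* Jordan block for λ (equivalently, the smallest k with (A − λI)^k v = 0 for every generalised eigenvector v of λ).

  λ = 0: largest Jordan block has size 3, contributing (x − 0)^3

So m_A(x) = x^3 = x^3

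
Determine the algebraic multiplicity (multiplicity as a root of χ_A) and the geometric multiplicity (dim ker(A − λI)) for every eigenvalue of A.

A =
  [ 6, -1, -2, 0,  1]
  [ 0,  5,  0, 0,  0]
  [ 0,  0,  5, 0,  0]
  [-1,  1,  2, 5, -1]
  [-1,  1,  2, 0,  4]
λ = 5: alg = 5, geom = 4

Step 1 — factor the characteristic polynomial to read off the algebraic multiplicities:
  χ_A(x) = (x - 5)^5

Step 2 — compute geometric multiplicities via the rank-nullity identity g(λ) = n − rank(A − λI):
  rank(A − (5)·I) = 1, so dim ker(A − (5)·I) = n − 1 = 4

Summary:
  λ = 5: algebraic multiplicity = 5, geometric multiplicity = 4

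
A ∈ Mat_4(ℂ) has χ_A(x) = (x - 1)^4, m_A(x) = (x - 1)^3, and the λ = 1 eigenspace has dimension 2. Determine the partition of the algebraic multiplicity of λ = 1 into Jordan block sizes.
Block sizes for λ = 1: [3, 1]

Step 1 — from the characteristic polynomial, algebraic multiplicity of λ = 1 is 4. From dim ker(A − (1)·I) = 2, there are exactly 2 Jordan blocks for λ = 1.
Step 2 — from the minimal polynomial, the factor (x − 1)^3 tells us the largest block for λ = 1 has size 3.
Step 3 — with total size 4, 2 blocks, and largest block 3, the block sizes (in nonincreasing order) are [3, 1].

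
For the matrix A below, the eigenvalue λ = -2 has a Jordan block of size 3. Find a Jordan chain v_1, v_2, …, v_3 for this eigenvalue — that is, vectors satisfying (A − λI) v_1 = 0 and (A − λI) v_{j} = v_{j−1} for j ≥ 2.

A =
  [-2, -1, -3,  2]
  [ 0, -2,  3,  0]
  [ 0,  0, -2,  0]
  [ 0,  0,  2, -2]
A Jordan chain for λ = -2 of length 3:
v_1 = (1, 0, 0, 0)ᵀ
v_2 = (-3, 3, 0, 2)ᵀ
v_3 = (0, 0, 1, 0)ᵀ

Let N = A − (-2)·I. We want v_3 with N^3 v_3 = 0 but N^2 v_3 ≠ 0; then v_{j-1} := N · v_j for j = 3, …, 2.

Pick v_3 = (0, 0, 1, 0)ᵀ.
Then v_2 = N · v_3 = (-3, 3, 0, 2)ᵀ.
Then v_1 = N · v_2 = (1, 0, 0, 0)ᵀ.

Sanity check: (A − (-2)·I) v_1 = (0, 0, 0, 0)ᵀ = 0. ✓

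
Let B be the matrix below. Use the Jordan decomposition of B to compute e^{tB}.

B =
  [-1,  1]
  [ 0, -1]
e^{tB} =
  [exp(-t), t*exp(-t)]
  [0, exp(-t)]

Strategy: write B = P · J · P⁻¹ where J is a Jordan canonical form, so e^{tB} = P · e^{tJ} · P⁻¹, and e^{tJ} can be computed block-by-block.

B has Jordan form
J =
  [-1,  1]
  [ 0, -1]
(up to reordering of blocks).

Per-block formulas:
  For a 2×2 Jordan block J_2(-1): exp(t · J_2(-1)) = e^(-1t)·(I + t·N), where N is the 2×2 nilpotent shift.

After assembling e^{tJ} and conjugating by P, we get:

e^{tB} =
  [exp(-t), t*exp(-t)]
  [0, exp(-t)]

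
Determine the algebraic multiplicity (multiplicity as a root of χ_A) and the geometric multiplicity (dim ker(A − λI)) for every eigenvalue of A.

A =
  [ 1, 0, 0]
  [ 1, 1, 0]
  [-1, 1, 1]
λ = 1: alg = 3, geom = 1

Step 1 — factor the characteristic polynomial to read off the algebraic multiplicities:
  χ_A(x) = (x - 1)^3

Step 2 — compute geometric multiplicities via the rank-nullity identity g(λ) = n − rank(A − λI):
  rank(A − (1)·I) = 2, so dim ker(A − (1)·I) = n − 2 = 1

Summary:
  λ = 1: algebraic multiplicity = 3, geometric multiplicity = 1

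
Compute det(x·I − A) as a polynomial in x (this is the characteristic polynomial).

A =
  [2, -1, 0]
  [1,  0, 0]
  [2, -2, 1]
x^3 - 3*x^2 + 3*x - 1

Expanding det(x·I − A) (e.g. by cofactor expansion or by noting that A is similar to its Jordan form J, which has the same characteristic polynomial as A) gives
  χ_A(x) = x^3 - 3*x^2 + 3*x - 1
which factors as (x - 1)^3. The eigenvalues (with algebraic multiplicities) are λ = 1 with multiplicity 3.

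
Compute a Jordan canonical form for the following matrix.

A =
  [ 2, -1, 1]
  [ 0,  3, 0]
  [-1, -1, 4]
J_2(3) ⊕ J_1(3)

The characteristic polynomial is
  det(x·I − A) = x^3 - 9*x^2 + 27*x - 27 = (x - 3)^3

Eigenvalues and multiplicities (the geometric multiplicity of λ is n − rank(A − λI), which equals the number of Jordan blocks for λ):
  λ = 3: algebraic multiplicity = 3, geometric multiplicity = 2

Determining the block sizes for each eigenvalue:
  λ = 3: 2 blocks summing to 3 forces exactly one block of size 2 and the rest size 1 → block sizes [2, 1]

Assembling the blocks gives a Jordan form
J =
  [3, 1, 0]
  [0, 3, 0]
  [0, 0, 3]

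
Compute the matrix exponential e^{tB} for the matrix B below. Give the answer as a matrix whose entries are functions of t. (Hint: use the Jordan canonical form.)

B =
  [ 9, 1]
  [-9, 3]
e^{tB} =
  [3*t*exp(6*t) + exp(6*t), t*exp(6*t)]
  [-9*t*exp(6*t), -3*t*exp(6*t) + exp(6*t)]

Strategy: write B = P · J · P⁻¹ where J is a Jordan canonical form, so e^{tB} = P · e^{tJ} · P⁻¹, and e^{tJ} can be computed block-by-block.

B has Jordan form
J =
  [6, 1]
  [0, 6]
(up to reordering of blocks).

Per-block formulas:
  For a 2×2 Jordan block J_2(6): exp(t · J_2(6)) = e^(6t)·(I + t·N), where N is the 2×2 nilpotent shift.

After assembling e^{tJ} and conjugating by P, we get:

e^{tB} =
  [3*t*exp(6*t) + exp(6*t), t*exp(6*t)]
  [-9*t*exp(6*t), -3*t*exp(6*t) + exp(6*t)]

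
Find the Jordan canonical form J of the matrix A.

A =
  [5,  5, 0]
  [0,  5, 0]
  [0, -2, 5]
J_2(5) ⊕ J_1(5)

The characteristic polynomial is
  det(x·I − A) = x^3 - 15*x^2 + 75*x - 125 = (x - 5)^3

Eigenvalues and multiplicities (the geometric multiplicity of λ is n − rank(A − λI), which equals the number of Jordan blocks for λ):
  λ = 5: algebraic multiplicity = 3, geometric multiplicity = 2

Determining the block sizes for each eigenvalue:
  λ = 5: 2 blocks summing to 3 forces exactly one block of size 2 and the rest size 1 → block sizes [2, 1]

Assembling the blocks gives a Jordan form
J =
  [5, 1, 0]
  [0, 5, 0]
  [0, 0, 5]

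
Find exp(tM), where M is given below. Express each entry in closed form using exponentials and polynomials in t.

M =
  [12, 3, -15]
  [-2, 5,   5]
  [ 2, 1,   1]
e^{tM} =
  [6*t*exp(6*t) + exp(6*t), 3*t*exp(6*t), -15*t*exp(6*t)]
  [-2*t*exp(6*t), -t*exp(6*t) + exp(6*t), 5*t*exp(6*t)]
  [2*t*exp(6*t), t*exp(6*t), -5*t*exp(6*t) + exp(6*t)]

Strategy: write M = P · J · P⁻¹ where J is a Jordan canonical form, so e^{tM} = P · e^{tJ} · P⁻¹, and e^{tJ} can be computed block-by-block.

M has Jordan form
J =
  [6, 1, 0]
  [0, 6, 0]
  [0, 0, 6]
(up to reordering of blocks).

Per-block formulas:
  For a 2×2 Jordan block J_2(6): exp(t · J_2(6)) = e^(6t)·(I + t·N), where N is the 2×2 nilpotent shift.
  For a 1×1 block at λ = 6: exp(t · [6]) = [e^(6t)].

After assembling e^{tJ} and conjugating by P, we get:

e^{tM} =
  [6*t*exp(6*t) + exp(6*t), 3*t*exp(6*t), -15*t*exp(6*t)]
  [-2*t*exp(6*t), -t*exp(6*t) + exp(6*t), 5*t*exp(6*t)]
  [2*t*exp(6*t), t*exp(6*t), -5*t*exp(6*t) + exp(6*t)]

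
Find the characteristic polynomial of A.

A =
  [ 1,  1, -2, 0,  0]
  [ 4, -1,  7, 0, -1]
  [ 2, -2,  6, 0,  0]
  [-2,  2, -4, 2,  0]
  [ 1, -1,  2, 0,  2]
x^5 - 10*x^4 + 40*x^3 - 80*x^2 + 80*x - 32

Expanding det(x·I − A) (e.g. by cofactor expansion or by noting that A is similar to its Jordan form J, which has the same characteristic polynomial as A) gives
  χ_A(x) = x^5 - 10*x^4 + 40*x^3 - 80*x^2 + 80*x - 32
which factors as (x - 2)^5. The eigenvalues (with algebraic multiplicities) are λ = 2 with multiplicity 5.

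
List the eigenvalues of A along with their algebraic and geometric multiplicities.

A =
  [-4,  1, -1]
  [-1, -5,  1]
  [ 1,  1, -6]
λ = -5: alg = 3, geom = 1

Step 1 — factor the characteristic polynomial to read off the algebraic multiplicities:
  χ_A(x) = (x + 5)^3

Step 2 — compute geometric multiplicities via the rank-nullity identity g(λ) = n − rank(A − λI):
  rank(A − (-5)·I) = 2, so dim ker(A − (-5)·I) = n − 2 = 1

Summary:
  λ = -5: algebraic multiplicity = 3, geometric multiplicity = 1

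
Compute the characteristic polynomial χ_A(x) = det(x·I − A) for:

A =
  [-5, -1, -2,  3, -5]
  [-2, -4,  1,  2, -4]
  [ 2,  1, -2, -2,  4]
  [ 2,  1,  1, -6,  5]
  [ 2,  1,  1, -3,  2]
x^5 + 15*x^4 + 90*x^3 + 270*x^2 + 405*x + 243

Expanding det(x·I − A) (e.g. by cofactor expansion or by noting that A is similar to its Jordan form J, which has the same characteristic polynomial as A) gives
  χ_A(x) = x^5 + 15*x^4 + 90*x^3 + 270*x^2 + 405*x + 243
which factors as (x + 3)^5. The eigenvalues (with algebraic multiplicities) are λ = -3 with multiplicity 5.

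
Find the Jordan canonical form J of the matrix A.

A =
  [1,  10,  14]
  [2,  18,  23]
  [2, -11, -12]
J_1(-3) ⊕ J_2(5)

The characteristic polynomial is
  det(x·I − A) = x^3 - 7*x^2 - 5*x + 75 = (x - 5)^2*(x + 3)

Eigenvalues and multiplicities (the geometric multiplicity of λ is n − rank(A − λI), which equals the number of Jordan blocks for λ):
  λ = -3: algebraic multiplicity = 1, geometric multiplicity = 1
  λ = 5: algebraic multiplicity = 2, geometric multiplicity = 1

Determining the block sizes for each eigenvalue:
  λ = -3: one block (gm = 1), so the single block has size am = 1 → block sizes [1]
  λ = 5: one block (gm = 1), so the single block has size am = 2 → block sizes [2]

Assembling the blocks gives a Jordan form
J =
  [-3, 0, 0]
  [ 0, 5, 1]
  [ 0, 0, 5]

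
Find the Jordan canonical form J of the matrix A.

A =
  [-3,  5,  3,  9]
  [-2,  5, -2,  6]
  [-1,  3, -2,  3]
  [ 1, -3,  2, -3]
J_3(-1) ⊕ J_1(0)

The characteristic polynomial is
  det(x·I − A) = x^4 + 3*x^3 + 3*x^2 + x = x*(x + 1)^3

Eigenvalues and multiplicities (the geometric multiplicity of λ is n − rank(A − λI), which equals the number of Jordan blocks for λ):
  λ = -1: algebraic multiplicity = 3, geometric multiplicity = 1
  λ = 0: algebraic multiplicity = 1, geometric multiplicity = 1

Determining the block sizes for each eigenvalue:
  λ = -1: one block (gm = 1), so the single block has size am = 3 → block sizes [3]
  λ = 0: one block (gm = 1), so the single block has size am = 1 → block sizes [1]

Assembling the blocks gives a Jordan form
J =
  [-1,  1,  0, 0]
  [ 0, -1,  1, 0]
  [ 0,  0, -1, 0]
  [ 0,  0,  0, 0]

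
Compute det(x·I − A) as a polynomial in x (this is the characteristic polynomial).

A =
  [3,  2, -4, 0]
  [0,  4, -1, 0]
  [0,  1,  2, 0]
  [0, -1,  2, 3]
x^4 - 12*x^3 + 54*x^2 - 108*x + 81

Expanding det(x·I − A) (e.g. by cofactor expansion or by noting that A is similar to its Jordan form J, which has the same characteristic polynomial as A) gives
  χ_A(x) = x^4 - 12*x^3 + 54*x^2 - 108*x + 81
which factors as (x - 3)^4. The eigenvalues (with algebraic multiplicities) are λ = 3 with multiplicity 4.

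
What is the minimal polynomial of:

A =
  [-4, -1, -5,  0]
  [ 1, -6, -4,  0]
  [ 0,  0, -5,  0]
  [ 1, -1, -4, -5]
x^3 + 15*x^2 + 75*x + 125

The characteristic polynomial is χ_A(x) = (x + 5)^4, so the eigenvalues are known. The minimal polynomial is
  m_A(x) = Π_λ (x − λ)^{k_λ}
where k_λ is the size of the *largest* Jordan block for λ (equivalently, the smallest k with (A − λI)^k v = 0 for every generalised eigenvector v of λ).

  λ = -5: largest Jordan block has size 3, contributing (x + 5)^3

So m_A(x) = (x + 5)^3 = x^3 + 15*x^2 + 75*x + 125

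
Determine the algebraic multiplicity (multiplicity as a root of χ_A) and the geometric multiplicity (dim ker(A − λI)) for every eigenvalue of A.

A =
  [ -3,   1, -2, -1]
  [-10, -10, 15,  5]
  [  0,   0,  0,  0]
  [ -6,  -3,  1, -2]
λ = -5: alg = 3, geom = 2; λ = 0: alg = 1, geom = 1

Step 1 — factor the characteristic polynomial to read off the algebraic multiplicities:
  χ_A(x) = x*(x + 5)^3

Step 2 — compute geometric multiplicities via the rank-nullity identity g(λ) = n − rank(A − λI):
  rank(A − (-5)·I) = 2, so dim ker(A − (-5)·I) = n − 2 = 2
  rank(A − (0)·I) = 3, so dim ker(A − (0)·I) = n − 3 = 1

Summary:
  λ = -5: algebraic multiplicity = 3, geometric multiplicity = 2
  λ = 0: algebraic multiplicity = 1, geometric multiplicity = 1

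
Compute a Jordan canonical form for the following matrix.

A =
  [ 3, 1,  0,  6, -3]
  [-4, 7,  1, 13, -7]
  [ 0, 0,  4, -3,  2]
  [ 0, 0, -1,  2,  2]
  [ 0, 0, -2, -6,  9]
J_3(5) ⊕ J_2(5)

The characteristic polynomial is
  det(x·I − A) = x^5 - 25*x^4 + 250*x^3 - 1250*x^2 + 3125*x - 3125 = (x - 5)^5

Eigenvalues and multiplicities (the geometric multiplicity of λ is n − rank(A − λI), which equals the number of Jordan blocks for λ):
  λ = 5: algebraic multiplicity = 5, geometric multiplicity = 2

Determining the block sizes for each eigenvalue:
  λ = 5: with am = 5 and gm = 2, the partition is not yet determined (e.g. several partitions of 5 into 2 parts exist). Let N = A − (5)·I. Computing rank(N^1) = 3, rank(N^2) = 1, rank(N^3) = 0; the number of blocks of size ≥ j is rank(N^{j−1}) − rank(N^j), giving [2, 2, 1]. So we have 1 block(s) of size 3, 1 block(s) of size 2 → block sizes [3, 2]

Assembling the blocks gives a Jordan form
J =
  [5, 1, 0, 0, 0]
  [0, 5, 1, 0, 0]
  [0, 0, 5, 0, 0]
  [0, 0, 0, 5, 1]
  [0, 0, 0, 0, 5]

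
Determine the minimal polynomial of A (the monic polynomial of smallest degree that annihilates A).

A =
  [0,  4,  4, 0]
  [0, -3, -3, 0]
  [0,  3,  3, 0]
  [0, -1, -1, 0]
x^2

The characteristic polynomial is χ_A(x) = x^4, so the eigenvalues are known. The minimal polynomial is
  m_A(x) = Π_λ (x − λ)^{k_λ}
where k_λ is the size of the *largest* Jordan block for λ (equivalently, the smallest k with (A − λI)^k v = 0 for every generalised eigenvector v of λ).

  λ = 0: largest Jordan block has size 2, contributing (x − 0)^2

So m_A(x) = x^2 = x^2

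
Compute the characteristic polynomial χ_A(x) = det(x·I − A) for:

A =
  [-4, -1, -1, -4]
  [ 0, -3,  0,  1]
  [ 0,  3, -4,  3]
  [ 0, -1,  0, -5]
x^4 + 16*x^3 + 96*x^2 + 256*x + 256

Expanding det(x·I − A) (e.g. by cofactor expansion or by noting that A is similar to its Jordan form J, which has the same characteristic polynomial as A) gives
  χ_A(x) = x^4 + 16*x^3 + 96*x^2 + 256*x + 256
which factors as (x + 4)^4. The eigenvalues (with algebraic multiplicities) are λ = -4 with multiplicity 4.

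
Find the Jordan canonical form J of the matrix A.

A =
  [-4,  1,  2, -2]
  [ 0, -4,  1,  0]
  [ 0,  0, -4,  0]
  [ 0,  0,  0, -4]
J_3(-4) ⊕ J_1(-4)

The characteristic polynomial is
  det(x·I − A) = x^4 + 16*x^3 + 96*x^2 + 256*x + 256 = (x + 4)^4

Eigenvalues and multiplicities (the geometric multiplicity of λ is n − rank(A − λI), which equals the number of Jordan blocks for λ):
  λ = -4: algebraic multiplicity = 4, geometric multiplicity = 2

Determining the block sizes for each eigenvalue:
  λ = -4: with am = 4 and gm = 2, the partition is not yet determined (e.g. several partitions of 4 into 2 parts exist). Let N = A − (-4)·I. Computing rank(N^1) = 2, rank(N^2) = 1, rank(N^3) = 0; the number of blocks of size ≥ j is rank(N^{j−1}) − rank(N^j), giving [2, 1, 1]. So we have 1 block(s) of size 3, 1 block(s) of size 1 → block sizes [3, 1]

Assembling the blocks gives a Jordan form
J =
  [-4,  1,  0,  0]
  [ 0, -4,  1,  0]
  [ 0,  0, -4,  0]
  [ 0,  0,  0, -4]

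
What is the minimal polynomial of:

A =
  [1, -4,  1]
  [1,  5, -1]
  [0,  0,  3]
x^3 - 9*x^2 + 27*x - 27

The characteristic polynomial is χ_A(x) = (x - 3)^3, so the eigenvalues are known. The minimal polynomial is
  m_A(x) = Π_λ (x − λ)^{k_λ}
where k_λ is the size of the *largest* Jordan block for λ (equivalently, the smallest k with (A − λI)^k v = 0 for every generalised eigenvector v of λ).

  λ = 3: largest Jordan block has size 3, contributing (x − 3)^3

So m_A(x) = (x - 3)^3 = x^3 - 9*x^2 + 27*x - 27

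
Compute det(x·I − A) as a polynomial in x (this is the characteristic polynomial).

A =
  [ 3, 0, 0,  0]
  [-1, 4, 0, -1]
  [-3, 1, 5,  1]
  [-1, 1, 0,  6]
x^4 - 18*x^3 + 120*x^2 - 350*x + 375

Expanding det(x·I − A) (e.g. by cofactor expansion or by noting that A is similar to its Jordan form J, which has the same characteristic polynomial as A) gives
  χ_A(x) = x^4 - 18*x^3 + 120*x^2 - 350*x + 375
which factors as (x - 5)^3*(x - 3). The eigenvalues (with algebraic multiplicities) are λ = 3 with multiplicity 1, λ = 5 with multiplicity 3.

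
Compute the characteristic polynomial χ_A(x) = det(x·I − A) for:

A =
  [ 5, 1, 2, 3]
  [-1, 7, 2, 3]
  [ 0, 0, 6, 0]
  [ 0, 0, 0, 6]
x^4 - 24*x^3 + 216*x^2 - 864*x + 1296

Expanding det(x·I − A) (e.g. by cofactor expansion or by noting that A is similar to its Jordan form J, which has the same characteristic polynomial as A) gives
  χ_A(x) = x^4 - 24*x^3 + 216*x^2 - 864*x + 1296
which factors as (x - 6)^4. The eigenvalues (with algebraic multiplicities) are λ = 6 with multiplicity 4.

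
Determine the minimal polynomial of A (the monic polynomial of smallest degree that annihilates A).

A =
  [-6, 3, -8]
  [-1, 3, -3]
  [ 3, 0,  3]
x^3

The characteristic polynomial is χ_A(x) = x^3, so the eigenvalues are known. The minimal polynomial is
  m_A(x) = Π_λ (x − λ)^{k_λ}
where k_λ is the size of the *largest* Jordan block for λ (equivalently, the smallest k with (A − λI)^k v = 0 for every generalised eigenvector v of λ).

  λ = 0: largest Jordan block has size 3, contributing (x − 0)^3

So m_A(x) = x^3 = x^3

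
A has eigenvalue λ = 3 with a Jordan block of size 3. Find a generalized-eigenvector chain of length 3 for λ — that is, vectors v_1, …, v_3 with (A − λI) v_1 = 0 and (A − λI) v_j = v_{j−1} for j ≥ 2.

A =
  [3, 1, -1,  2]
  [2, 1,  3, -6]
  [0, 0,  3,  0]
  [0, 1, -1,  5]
A Jordan chain for λ = 3 of length 3:
v_1 = (2, -4, 0, 2)ᵀ
v_2 = (0, 2, 0, 0)ᵀ
v_3 = (1, 0, 0, 0)ᵀ

Let N = A − (3)·I. We want v_3 with N^3 v_3 = 0 but N^2 v_3 ≠ 0; then v_{j-1} := N · v_j for j = 3, …, 2.

Pick v_3 = (1, 0, 0, 0)ᵀ.
Then v_2 = N · v_3 = (0, 2, 0, 0)ᵀ.
Then v_1 = N · v_2 = (2, -4, 0, 2)ᵀ.

Sanity check: (A − (3)·I) v_1 = (0, 0, 0, 0)ᵀ = 0. ✓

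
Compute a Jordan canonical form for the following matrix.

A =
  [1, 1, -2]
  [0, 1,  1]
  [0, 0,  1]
J_3(1)

The characteristic polynomial is
  det(x·I − A) = x^3 - 3*x^2 + 3*x - 1 = (x - 1)^3

Eigenvalues and multiplicities (the geometric multiplicity of λ is n − rank(A − λI), which equals the number of Jordan blocks for λ):
  λ = 1: algebraic multiplicity = 3, geometric multiplicity = 1

Determining the block sizes for each eigenvalue:
  λ = 1: one block (gm = 1), so the single block has size am = 3 → block sizes [3]

Assembling the blocks gives a Jordan form
J =
  [1, 1, 0]
  [0, 1, 1]
  [0, 0, 1]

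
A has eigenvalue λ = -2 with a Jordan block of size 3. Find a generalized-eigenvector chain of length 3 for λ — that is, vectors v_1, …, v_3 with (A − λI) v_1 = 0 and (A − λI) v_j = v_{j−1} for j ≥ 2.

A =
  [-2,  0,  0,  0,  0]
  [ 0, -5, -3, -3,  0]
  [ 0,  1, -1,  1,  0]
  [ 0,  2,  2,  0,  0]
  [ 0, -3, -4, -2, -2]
A Jordan chain for λ = -2 of length 3:
v_1 = (0, 0, 0, 0, 1)ᵀ
v_2 = (0, -3, 1, 2, -3)ᵀ
v_3 = (0, 1, 0, 0, 0)ᵀ

Let N = A − (-2)·I. We want v_3 with N^3 v_3 = 0 but N^2 v_3 ≠ 0; then v_{j-1} := N · v_j for j = 3, …, 2.

Pick v_3 = (0, 1, 0, 0, 0)ᵀ.
Then v_2 = N · v_3 = (0, -3, 1, 2, -3)ᵀ.
Then v_1 = N · v_2 = (0, 0, 0, 0, 1)ᵀ.

Sanity check: (A − (-2)·I) v_1 = (0, 0, 0, 0, 0)ᵀ = 0. ✓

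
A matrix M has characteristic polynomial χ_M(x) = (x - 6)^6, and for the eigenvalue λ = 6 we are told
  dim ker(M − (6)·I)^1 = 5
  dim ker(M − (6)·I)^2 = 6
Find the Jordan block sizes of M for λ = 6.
Block sizes for λ = 6: [2, 1, 1, 1, 1]

From the dimensions of kernels of powers, the number of Jordan blocks of size at least j is d_j − d_{j−1} where d_j = dim ker(N^j) (with d_0 = 0). Computing the differences gives [5, 1].
The number of blocks of size exactly k is (#blocks of size ≥ k) − (#blocks of size ≥ k + 1), so the partition is: 4 block(s) of size 1, 1 block(s) of size 2.
In nonincreasing order the block sizes are [2, 1, 1, 1, 1].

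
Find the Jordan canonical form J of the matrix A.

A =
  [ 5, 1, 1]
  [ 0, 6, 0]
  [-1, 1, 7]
J_2(6) ⊕ J_1(6)

The characteristic polynomial is
  det(x·I − A) = x^3 - 18*x^2 + 108*x - 216 = (x - 6)^3

Eigenvalues and multiplicities (the geometric multiplicity of λ is n − rank(A − λI), which equals the number of Jordan blocks for λ):
  λ = 6: algebraic multiplicity = 3, geometric multiplicity = 2

Determining the block sizes for each eigenvalue:
  λ = 6: 2 blocks summing to 3 forces exactly one block of size 2 and the rest size 1 → block sizes [2, 1]

Assembling the blocks gives a Jordan form
J =
  [6, 1, 0]
  [0, 6, 0]
  [0, 0, 6]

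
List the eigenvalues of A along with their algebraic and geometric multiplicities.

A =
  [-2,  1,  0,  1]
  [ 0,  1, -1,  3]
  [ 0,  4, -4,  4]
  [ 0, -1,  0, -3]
λ = -2: alg = 4, geom = 2

Step 1 — factor the characteristic polynomial to read off the algebraic multiplicities:
  χ_A(x) = (x + 2)^4

Step 2 — compute geometric multiplicities via the rank-nullity identity g(λ) = n − rank(A − λI):
  rank(A − (-2)·I) = 2, so dim ker(A − (-2)·I) = n − 2 = 2

Summary:
  λ = -2: algebraic multiplicity = 4, geometric multiplicity = 2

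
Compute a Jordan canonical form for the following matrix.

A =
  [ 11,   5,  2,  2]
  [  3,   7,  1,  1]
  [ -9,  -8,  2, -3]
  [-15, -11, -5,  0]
J_3(5) ⊕ J_1(5)

The characteristic polynomial is
  det(x·I − A) = x^4 - 20*x^3 + 150*x^2 - 500*x + 625 = (x - 5)^4

Eigenvalues and multiplicities (the geometric multiplicity of λ is n − rank(A − λI), which equals the number of Jordan blocks for λ):
  λ = 5: algebraic multiplicity = 4, geometric multiplicity = 2

Determining the block sizes for each eigenvalue:
  λ = 5: with am = 4 and gm = 2, the partition is not yet determined (e.g. several partitions of 4 into 2 parts exist). Let N = A − (5)·I. Computing rank(N^1) = 2, rank(N^2) = 1, rank(N^3) = 0; the number of blocks of size ≥ j is rank(N^{j−1}) − rank(N^j), giving [2, 1, 1]. So we have 1 block(s) of size 3, 1 block(s) of size 1 → block sizes [3, 1]

Assembling the blocks gives a Jordan form
J =
  [5, 1, 0, 0]
  [0, 5, 1, 0]
  [0, 0, 5, 0]
  [0, 0, 0, 5]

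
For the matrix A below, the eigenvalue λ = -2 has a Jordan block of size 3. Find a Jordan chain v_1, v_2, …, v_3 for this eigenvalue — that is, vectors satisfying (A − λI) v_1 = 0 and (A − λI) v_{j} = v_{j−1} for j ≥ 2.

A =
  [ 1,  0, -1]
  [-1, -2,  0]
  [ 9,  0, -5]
A Jordan chain for λ = -2 of length 3:
v_1 = (0, -3, 0)ᵀ
v_2 = (3, -1, 9)ᵀ
v_3 = (1, 0, 0)ᵀ

Let N = A − (-2)·I. We want v_3 with N^3 v_3 = 0 but N^2 v_3 ≠ 0; then v_{j-1} := N · v_j for j = 3, …, 2.

Pick v_3 = (1, 0, 0)ᵀ.
Then v_2 = N · v_3 = (3, -1, 9)ᵀ.
Then v_1 = N · v_2 = (0, -3, 0)ᵀ.

Sanity check: (A − (-2)·I) v_1 = (0, 0, 0)ᵀ = 0. ✓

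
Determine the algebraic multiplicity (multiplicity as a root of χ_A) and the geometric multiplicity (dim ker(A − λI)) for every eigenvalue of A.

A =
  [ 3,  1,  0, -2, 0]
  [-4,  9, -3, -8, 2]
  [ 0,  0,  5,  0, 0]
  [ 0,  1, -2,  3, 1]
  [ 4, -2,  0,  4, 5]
λ = 5: alg = 5, geom = 2

Step 1 — factor the characteristic polynomial to read off the algebraic multiplicities:
  χ_A(x) = (x - 5)^5

Step 2 — compute geometric multiplicities via the rank-nullity identity g(λ) = n − rank(A − λI):
  rank(A − (5)·I) = 3, so dim ker(A − (5)·I) = n − 3 = 2

Summary:
  λ = 5: algebraic multiplicity = 5, geometric multiplicity = 2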